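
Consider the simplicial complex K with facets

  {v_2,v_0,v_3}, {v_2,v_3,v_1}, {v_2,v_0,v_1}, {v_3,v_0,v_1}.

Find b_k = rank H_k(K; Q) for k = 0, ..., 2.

b_0 = 1, b_1 = 0, b_2 = 1.

Take the total order v_0 < v_1 < v_2 < v_3 on the vertex set. Then K (dimension 2) consists of the simplices:

  0-simplices (4): [v_0], [v_1], [v_2], [v_3]
  1-simplices (6): [v_0,v_1], [v_0,v_2], [v_0,v_3], [v_1,v_2], [v_1,v_3], [v_2,v_3]
  2-simplices (4): [v_0,v_1,v_2], [v_0,v_1,v_3], [v_0,v_2,v_3], [v_1,v_2,v_3]

so the chain groups are C_0 ≅ Z^4, C_1 ≅ Z^6, C_2 ≅ Z^4.

Boundary ∂_1: C_1 → C_0 is given by ∂[p,q] = [q] − [p]. For instance
  ∂[v_0,v_1] = [v_1] − [v_0].
As a 4×6 matrix over Z this has rank 3, with invariant factors (1,1,1).

Boundary ∂_2: C_2 → C_1 maps a triangle to the signed sum of its edges. For instance
  ∂[v_1,v_2,v_3] = [v_2,v_3] − [v_1,v_3] + [v_1,v_2],
  ∂[v_0,v_2,v_3] = [v_2,v_3] − [v_0,v_3] + [v_0,v_2].
The resulting 6×4 matrix has rank 3, and its Smith normal form has invariant factors (1,1,1).

Computing H_k = (kernel of ∂_k) / (image of ∂_{k+1}):

  H_0: rank C_0 − rank ∂_1 = 4 − 3 = 1, and the invariant factors of ∂_1 are all 1, so H_0 = Z.
  H_1: rank ker ∂_1 − rank ∂_2 = (6 − 3) − 3 = 0, and the invariant factors of ∂_2 are all 1, so H_1 = 0.
  H_2: rank ker ∂_2 − rank ∂_3 = (4 − 3) − 0 = 1, and there is no ∂_3, so H_2 = Z.

As a check, the Euler characteristic is 4 − 6 + 4 = 2, which agrees with 1 − 0 + 1 = 2.

Hence the Betti numbers are b_0 = 1, b_1 = 0, b_2 = 1.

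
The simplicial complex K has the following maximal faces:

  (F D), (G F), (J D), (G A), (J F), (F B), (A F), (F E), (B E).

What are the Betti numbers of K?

Order the vertices as A < B < D < E < F < G < J. Listing each simplex with vertices in this order, K has dimension 1 with simplices:

  0-simplices (7): A, B, D, E, F, G, J
  1-simplices (9): AF, AG, BE, BF, DF, DJ, EF, FG, FJ

giving chain groups C_0 ≅ Z^7, C_1 ≅ Z^9.

Boundary ∂_1: C_1 → C_0 sends each edge [p,q] (with p < q) to q − p.
The resulting 7×9 matrix has rank 6, and its Smith normal form has invariant factors (1,1,1,1,1,1).

From H_k ≅ ker(∂_k) / im(∂_{k+1}) we obtain:

  H_0: rank C_0 − rank ∂_1 = 7 − 6 = 1, and the invariant factors of ∂_1 are all 1, so H_0 ≅ Z.
  H_1: rank ker ∂_1 − rank ∂_2 = (9 − 6) − 0 = 3, and there is no ∂_2, so H_1 ≅ Z^3.

Hence the Betti numbers are b_0 = 1, b_1 = 3.

b_0 = 1, b_1 = 3.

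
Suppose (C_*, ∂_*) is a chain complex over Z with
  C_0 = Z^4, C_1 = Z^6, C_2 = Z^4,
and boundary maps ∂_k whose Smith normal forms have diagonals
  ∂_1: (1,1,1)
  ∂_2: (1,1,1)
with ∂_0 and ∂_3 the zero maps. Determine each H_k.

H_0 ≅ Z,  H_1 = 0,  H_2 ≅ Z.

H_0: b_0 = 4 − 0 − 3 = 1; torsion from ∂_1 factors > 1: none. So H_0 ≅ Z.
H_1: b_1 = 6 − 3 − 3 = 0; torsion from ∂_2 factors > 1: none. So H_1 ≅ 0.
H_2: b_2 = 4 − 3 − 0 = 1; torsion from ∂_3 factors > 1: none. So H_2 ≅ Z.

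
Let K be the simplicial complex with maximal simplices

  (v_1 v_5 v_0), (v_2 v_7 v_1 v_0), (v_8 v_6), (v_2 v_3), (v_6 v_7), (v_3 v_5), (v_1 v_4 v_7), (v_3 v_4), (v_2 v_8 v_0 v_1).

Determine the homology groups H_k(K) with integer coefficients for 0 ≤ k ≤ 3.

H_0 ≅ Z,  H_1 ≅ Z^3,  H_2 = 0,  H_3 = 0.

Take the total order v_0 < v_1 < v_2 < v_3 < v_4 < v_5 < v_6 < v_7 < v_8 on the vertex set. Then K (dimension 3) consists of the simplices:

  0-simplices (9): [v_0], [v_1], [v_2], [v_3], [v_4], [v_5], [v_6], [v_7], [v_8]
  1-simplices (18): (18 of them)
  2-simplices (9): [v_0,v_1,v_2], [v_0,v_1,v_5], [v_0,v_1,v_7], [v_0,v_1,v_8], [v_0,v_2,v_7], [v_0,v_2,v_8], [v_1,v_2,v_7], [v_1,v_2,v_8], [v_1,v_4,v_7]
  3-simplices (2): [v_0,v_1,v_2,v_7], [v_0,v_1,v_2,v_8]

so the chain groups are C_0 ≅ Z^9, C_1 ≅ Z^18, C_2 ≅ Z^9, C_3 ≅ Z^2.

∂_1: C_1 → C_0 maps an edge to its endpoints' difference, ∂[p,q] = q − p.
The resulting 9×18 matrix has rank 8, and its Smith normal form has invariant factors (1,1,1,1,1,1,1,1).

∂_2: C_2 → C_1 maps a triangle to the signed sum of its edges. For instance
  ∂[v_0,v_1,v_2] = [v_1,v_2] − [v_0,v_2] + [v_0,v_1],
  ∂[v_1,v_2,v_7] = [v_2,v_7] − [v_1,v_7] + [v_1,v_2].
As a 18×9 matrix over Z this has rank 7, with invariant factors (1,1,1,1,1,1,1).

Boundary ∂_3: C_3 → C_2 sends each 3-simplex σ to the alternating sum Σ_i (−1)^i (σ with its i-th vertex removed). For instance
  ∂[v_0,v_1,v_2,v_8] = [v_1,v_2,v_8] − [v_0,v_2,v_8] + [v_0,v_1,v_8] − [v_0,v_1,v_2],
  ∂[v_0,v_1,v_2,v_7] = [v_1,v_2,v_7] − [v_0,v_2,v_7] + [v_0,v_1,v_7] − [v_0,v_1,v_2].
The 9×2 boundary matrix has rank 2 and Smith normal form diag(1,1).

Now H_k = ker ∂_k / im ∂_{k+1}, so:

  H_0: rank C_0 − rank ∂_1 = 9 − 8 = 1, and the invariant factors of ∂_1 are all 1, so H_0 = Z.
  H_1: rank ker ∂_1 − rank ∂_2 = (18 − 8) − 7 = 3, and the invariant factors of ∂_2 are all 1, so H_1 = Z^3.
  H_2: rank ker ∂_2 − rank ∂_3 = (9 − 7) − 2 = 0, and the invariant factors of ∂_3 are all 1, so H_2 = 0.
  H_3: rank ker ∂_3 − rank ∂_4 = (2 − 2) − 0 = 0, and there is no ∂_4, so H_3 = 0.

As a check, the Euler characteristic is 9 − 18 + 9 − 2 = -2, which agrees with 1 − 3 + 0 − 0 = -2.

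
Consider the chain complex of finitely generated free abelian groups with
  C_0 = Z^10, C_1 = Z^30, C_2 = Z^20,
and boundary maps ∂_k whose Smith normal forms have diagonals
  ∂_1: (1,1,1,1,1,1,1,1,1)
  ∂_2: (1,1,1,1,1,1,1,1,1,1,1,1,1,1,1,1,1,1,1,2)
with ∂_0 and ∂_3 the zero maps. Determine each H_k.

H_0: b_0 = 10 − 0 − 9 = 1; torsion from ∂_1 factors > 1: none. So H_0 = Z.
H_1: b_1 = 30 − 9 − 20 = 1; torsion from ∂_2 factors > 1: [2]. So H_1 = Z ⊕ Z_2.
H_2: b_2 = 20 − 20 − 0 = 0; torsion from ∂_3 factors > 1: none. So H_2 = 0.

H_0 = Z,  H_1 = Z ⊕ Z_2,  H_2 = 0.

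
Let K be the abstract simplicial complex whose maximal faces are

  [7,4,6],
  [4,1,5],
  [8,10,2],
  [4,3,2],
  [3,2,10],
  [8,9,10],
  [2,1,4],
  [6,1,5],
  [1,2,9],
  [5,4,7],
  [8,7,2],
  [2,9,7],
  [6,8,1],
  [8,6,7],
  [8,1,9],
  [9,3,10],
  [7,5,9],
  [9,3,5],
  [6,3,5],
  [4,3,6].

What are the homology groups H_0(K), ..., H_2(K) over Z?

Order the vertices as 1 < 2 < 3 < 4 < 5 < 6 < 7 < 8 < 9 < 10. Listing each simplex with vertices in this order, K has dimension 2 with simplices:

  0-simplices (10): [1], [2], [3], [4], [5], [6], [7], [8], [9], [10]
  1-simplices (30): (30 of them)
  2-simplices (20): (20 of them)

Hence C_0 ≅ Z^10, C_1 ≅ Z^30, C_2 ≅ Z^20.

The boundary map ∂_1: C_1 → C_0 sends each edge [p,q] (with p < q) to q − p. For instance
  ∂[2,9] = [9] − [2].
The 10×30 boundary matrix has rank 9 and Smith normal form diag(1,1,1,1,1,1,1,1,1).

Boundary ∂_2: C_2 → C_1 acts by ∂[p,q,r] = [q,r] − [p,r] + [p,q]. For instance
  ∂[3,5,9] = [5,9] − [3,9] + [3,5],
  ∂[2,7,9] = [7,9] − [2,9] + [2,7].
The 30×20 boundary matrix has rank 20 and Smith normal form diag(1,1,1,1,1,1,1,1,1,1,1,1,1,1,1,1,1,1,1,2).

Now H_k = ker ∂_k / im ∂_{k+1}, so:

  H_0: rank C_0 − rank ∂_1 = 10 − 9 = 1, and the invariant factors of ∂_1 are all 1, so H_0 ≅ Z.
  H_1: rank ker ∂_1 − rank ∂_2 = (30 − 9) − 20 = 1, and ∂_2 has invariant factor 2 > 1, so H_1 ≅ Z ⊕ Z/2.
  H_2: rank ker ∂_2 − rank ∂_3 = (20 − 20) − 0 = 0, and there is no ∂_3, so H_2 ≅ 0.

As a check, the Euler characteristic is 10 − 30 + 20 = 0, which agrees with 1 − 1 + 0 = 0.

H_0 ≅ Z,  H_1 ≅ Z ⊕ Z/2,  H_2 = 0.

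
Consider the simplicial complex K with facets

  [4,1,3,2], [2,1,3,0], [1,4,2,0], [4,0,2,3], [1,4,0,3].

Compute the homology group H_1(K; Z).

Order the vertices as 0 < 1 < 2 < 3 < 4. Listing each simplex with vertices in this order, K has dimension 3 with simplices:

  0-simplices (5): [0], [1], [2], [3], [4]
  1-simplices (10): [0,1], [0,2], [0,3], [0,4], [1,2], [1,3], [1,4], [2,3], [2,4], [3,4]
  2-simplices (10): [0,1,2], [0,1,3], [0,1,4], [0,2,3], [0,2,4], [0,3,4], [1,2,3], [1,2,4], [1,3,4], [2,3,4]
  3-simplices (5): [0,1,2,3], [0,1,2,4], [0,1,3,4], [0,2,3,4], [1,2,3,4]

giving chain groups C_0 ≅ Z^5, C_1 ≅ Z^10, C_2 ≅ Z^10, C_3 ≅ Z^5.

The boundary map ∂_1: C_1 → C_0 sends each edge [p,q] (with p < q) to q − p.
This gives a 5×10 integer matrix of rank 4; reducing to Smith normal form yields diagonal entries (1,1,1,1).

Boundary ∂_2: C_2 → C_1 maps a triangle to the signed sum of its edges. For instance
  ∂[0,1,2] = [1,2] − [0,2] + [0,1],
  ∂[0,3,4] = [3,4] − [0,4] + [0,3].
As a 10×10 matrix over Z this has rank 6, with invariant factors (1,1,1,1,1,1).

∂_3: C_3 → C_2 sends each 3-simplex σ to the alternating sum Σ_i (−1)^i (σ with its i-th vertex removed). For instance
  ∂[0,1,2,4] = [1,2,4] − [0,2,4] + [0,1,4] − [0,1,2],
  ∂[0,2,3,4] = [2,3,4] − [0,3,4] + [0,2,4] − [0,2,3].
This gives a 10×5 integer matrix of rank 4; reducing to Smith normal form yields diagonal entries (1,1,1,1).

Now H_k = ker ∂_k / im ∂_{k+1}, so:

  H_1: rank ker ∂_1 − rank ∂_2 = (10 − 4) − 6 = 0, and the invariant factors of ∂_2 are all 1, so H_1 ≅ 0.

H_1 ≅ 0.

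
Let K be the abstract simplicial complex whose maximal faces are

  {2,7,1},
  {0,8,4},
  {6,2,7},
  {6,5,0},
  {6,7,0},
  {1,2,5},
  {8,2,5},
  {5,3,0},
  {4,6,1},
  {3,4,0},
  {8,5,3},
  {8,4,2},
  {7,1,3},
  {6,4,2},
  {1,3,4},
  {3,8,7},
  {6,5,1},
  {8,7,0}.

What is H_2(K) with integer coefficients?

H_2 ≅ 0.

K has 9 vertices, 27 edges, 18 triangles.
rank ∂_2 = 18, rank ∂_3 = 0 ⇒ b_2 = 18 − 18 − 0 = 0. So H_2 = 0.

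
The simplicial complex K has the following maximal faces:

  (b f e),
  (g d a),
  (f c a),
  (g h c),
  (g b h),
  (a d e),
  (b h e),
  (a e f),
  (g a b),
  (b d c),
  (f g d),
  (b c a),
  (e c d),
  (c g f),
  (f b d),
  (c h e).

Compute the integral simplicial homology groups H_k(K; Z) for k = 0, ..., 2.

H_0 ≅ Z,  H_1 ≅ Z^2,  H_2 ≅ Z.

We work with the vertex ordering a < b < c < d < e < f < g < h. The simplices of K, each written with vertices in increasing order, are:

  0-simplices (8): a, b, c, d, e, f, g, h
  1-simplices (24): ab, ac, ad, ae, af, ag, bc, bd, be, bf, bg, bh, cd, ce, cf, cg, ch, de, df, dg, ef, eh, fg, gh
  2-simplices (16): abc, abg, acf, ade, adg, aef, bcd, bdf, bef, beh, bgh, cde, ceh, cfg, cgh, dfg

so the chain groups are C_0 ≅ Z^8, C_1 ≅ Z^24, C_2 ≅ Z^16.

Boundary ∂_1: C_1 → C_0 is given by ∂[p,q] = [q] − [p].
The resulting 8×24 matrix has rank 7, and its Smith normal form has invariant factors (1,1,1,1,1,1,1).

The boundary map ∂_2: C_2 → C_1 acts by ∂[p,q,r] = [q,r] − [p,r] + [p,q]. For instance
  ∂aef = ef − af + ae,
  ∂abc = bc − ac + ab.
As a 24×16 matrix over Z this has rank 15, with invariant factors (1,1,1,1,1,1,1,1,1,1,1,1,1,1,1).

Reading off H_k = ker ∂_k / im ∂_{k+1}:

  H_0: rank C_0 − rank ∂_1 = 8 − 7 = 1, and the invariant factors of ∂_1 are all 1, so H_0 ≅ Z.
  H_1: rank ker ∂_1 − rank ∂_2 = (24 − 7) − 15 = 2, and the invariant factors of ∂_2 are all 1, so H_1 ≅ Z^2.
  H_2: rank ker ∂_2 − rank ∂_3 = (16 − 15) − 0 = 1, and there is no ∂_3, so H_2 ≅ Z.

As a check, the Euler characteristic is 8 − 24 + 16 = 0, which agrees with 1 − 2 + 1 = 0.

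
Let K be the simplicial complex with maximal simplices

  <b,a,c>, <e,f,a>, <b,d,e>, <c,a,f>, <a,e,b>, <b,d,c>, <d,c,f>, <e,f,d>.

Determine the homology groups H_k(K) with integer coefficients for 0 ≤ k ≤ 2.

H_0 ≅ Z,  H_1 = 0,  H_2 ≅ Z.

K has 6 vertices, 12 edges, 8 triangles.
rank ∂_0 = 0, rank ∂_1 = 5 ⇒ b_0 = 6 − 0 − 5 = 1; all invariant factors of ∂_1 are 1 so no torsion. So H_0 ≅ Z.
rank ∂_1 = 5, rank ∂_2 = 7 ⇒ b_1 = 12 − 5 − 7 = 0; all invariant factors of ∂_2 are 1 so no torsion. So H_1 ≅ 0.
rank ∂_2 = 7, rank ∂_3 = 0 ⇒ b_2 = 8 − 7 − 0 = 1. So H_2 ≅ Z.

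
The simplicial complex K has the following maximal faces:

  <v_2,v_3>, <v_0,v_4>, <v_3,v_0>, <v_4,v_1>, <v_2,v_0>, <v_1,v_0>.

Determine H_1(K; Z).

H_1 = Z^2.

Fix the vertex order v_0 < v_1 < v_2 < v_3 < v_4 and write every simplex with vertices in increasing order. Then dim K = 1 and the simplices of K are:

  0-simplices (5): [v_0], [v_1], [v_2], [v_3], [v_4]
  1-simplices (6): [v_0,v_1], [v_0,v_2], [v_0,v_3], [v_0,v_4], [v_1,v_4], [v_2,v_3]

Hence C_0 ≅ Z^5, C_1 ≅ Z^6.

∂_1: C_1 → C_0 sends each edge [p,q] (with p < q) to q − p. For instance
  ∂[v_0,v_2] = [v_2] − [v_0].
The 5×6 boundary matrix has rank 4 and Smith normal form diag(1,1,1,1).

From H_k ≅ ker(∂_k) / im(∂_{k+1}) we obtain:

  H_1: rank ker ∂_1 − rank ∂_2 = (6 − 4) − 0 = 2, and there is no ∂_2, so H_1 = Z^2.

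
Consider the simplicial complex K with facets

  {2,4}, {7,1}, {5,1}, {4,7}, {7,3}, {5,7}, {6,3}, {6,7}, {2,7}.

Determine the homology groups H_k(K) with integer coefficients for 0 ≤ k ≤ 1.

H_0 ≅ Z,  H_1 ≅ Z^3.

Fix the vertex order 1 < 2 < 3 < 4 < 5 < 6 < 7 and write every simplex with vertices in increasing order. Then dim K = 1 and the simplices of K are:

  0-simplices (7): [1], [2], [3], [4], [5], [6], [7]
  1-simplices (9): [1,5], [1,7], [2,4], [2,7], [3,6], [3,7], [4,7], [5,7], [6,7]

giving chain groups C_0 ≅ Z^7, C_1 ≅ Z^9.

The boundary map ∂_1: C_1 → C_0 is given by ∂[p,q] = [q] − [p].
The resulting 7×9 matrix has rank 6, and its Smith normal form has invariant factors (1,1,1,1,1,1).

From H_k ≅ ker(∂_k) / im(∂_{k+1}) we obtain:

  H_0: rank C_0 − rank ∂_1 = 7 − 6 = 1, and the invariant factors of ∂_1 are all 1, so H_0 ≅ Z.
  H_1: rank ker ∂_1 − rank ∂_2 = (9 − 6) − 0 = 3, and there is no ∂_2, so H_1 ≅ Z^3.

As a check, the Euler characteristic is 7 − 9 = -2, which agrees with 1 − 3 = -2.
(K is a triangulation of a wedge of 3 circles.)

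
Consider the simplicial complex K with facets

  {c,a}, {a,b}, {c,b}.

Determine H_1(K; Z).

Take the total order a < b < c on the vertex set. Then K (dimension 1) consists of the simplices:

  0-simplices (3): a, b, c
  1-simplices (3): ab, ac, bc

giving chain groups C_0 ≅ Z^3, C_1 ≅ Z^3.

Boundary ∂_1: C_1 → C_0 is given by ∂[p,q] = [q] − [p].
This gives a 3×3 integer matrix of rank 2; reducing to Smith normal form yields diagonal entries (1,1).

Reading off H_k = ker ∂_k / im ∂_{k+1}:

  H_1: rank ker ∂_1 − rank ∂_2 = (3 − 2) − 0 = 1, and there is no ∂_2, so H_1 ≅ Z.

H_1 = Z.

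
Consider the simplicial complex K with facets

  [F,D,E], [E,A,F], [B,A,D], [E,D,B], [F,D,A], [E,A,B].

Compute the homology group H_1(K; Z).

H_1 = 0.

We work with the vertex ordering A < B < D < E < F. The simplices of K, each written with vertices in increasing order, are:

  0-simplices (5): A, B, D, E, F
  1-simplices (9): AB, AD, AE, AF, BD, BE, DE, DF, EF
  2-simplices (6): ABD, ABE, ADF, AEF, BDE, DEF

so the chain groups are C_0 ≅ Z^5, C_1 ≅ Z^9, C_2 ≅ Z^6.

∂_1: C_1 → C_0 is given by ∂[p,q] = [q] − [p].
The 5×9 boundary matrix has rank 4 and Smith normal form diag(1,1,1,1).

The boundary map ∂_2: C_2 → C_1 sends each 2-simplex [p,q,r] to [q,r] − [p,r] + [p,q]. For instance
  ∂DEF = EF − DF + DE,
  ∂AEF = EF − AF + AE.
This gives a 9×6 integer matrix of rank 5; reducing to Smith normal form yields diagonal entries (1,1,1,1,1).

Reading off H_k = ker ∂_k / im ∂_{k+1}:

  H_1: rank ker ∂_1 − rank ∂_2 = (9 − 4) − 5 = 0, and the invariant factors of ∂_2 are all 1, so H_1 = 0.

(K is a triangulation of the 2-sphere S^2.)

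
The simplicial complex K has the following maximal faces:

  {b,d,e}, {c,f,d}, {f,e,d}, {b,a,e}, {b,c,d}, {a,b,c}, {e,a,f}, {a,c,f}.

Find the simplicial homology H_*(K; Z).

H_0 ≅ Z,  H_1 = 0,  H_2 ≅ Z.

Fix the vertex order a < b < c < d < e < f and write every simplex with vertices in increasing order. Then dim K = 2 and the simplices of K are:

  0-simplices (6): a, b, c, d, e, f
  1-simplices (12): ab, ac, ae, af, bc, bd, be, cd, cf, de, df, ef
  2-simplices (8): abc, abe, acf, aef, bcd, bde, cdf, def

giving chain groups C_0 ≅ Z^6, C_1 ≅ Z^12, C_2 ≅ Z^8.

Boundary ∂_1: C_1 → C_0 maps an edge to its endpoints' difference, ∂[p,q] = q − p. For instance
  ∂ab = b − a.
As a 6×12 matrix over Z this has rank 5, with invariant factors (1,1,1,1,1).

∂_2: C_2 → C_1 sends each 2-simplex [p,q,r] to [q,r] − [p,r] + [p,q]. For instance
  ∂cdf = df − cf + cd,
  ∂bcd = cd − bd + bc.
This gives a 12×8 integer matrix of rank 7; reducing to Smith normal form yields diagonal entries (1,1,1,1,1,1,1).

Computing H_k = (kernel of ∂_k) / (image of ∂_{k+1}):

  H_0: rank C_0 − rank ∂_1 = 6 − 5 = 1, and the invariant factors of ∂_1 are all 1, so H_0 = Z.
  H_1: rank ker ∂_1 − rank ∂_2 = (12 − 5) − 7 = 0, and the invariant factors of ∂_2 are all 1, so H_1 = 0.
  H_2: rank ker ∂_2 − rank ∂_3 = (8 − 7) − 0 = 1, and there is no ∂_3, so H_2 = Z.

As a check, the Euler characteristic is 6 − 12 + 8 = 2, which agrees with 1 − 0 + 1 = 2.
(K is a triangulation of the 2-sphere S^2.)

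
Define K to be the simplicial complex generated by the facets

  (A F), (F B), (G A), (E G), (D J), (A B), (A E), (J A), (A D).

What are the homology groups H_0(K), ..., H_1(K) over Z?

H_0 ≅ Z,  H_1 ≅ Z^3.

We work with the vertex ordering A < B < D < E < F < G < J. The simplices of K, each written with vertices in increasing order, are:

  0-simplices (7): A, B, D, E, F, G, J
  1-simplices (9): AB, AD, AE, AF, AG, AJ, BF, DJ, EG

so the chain groups are C_0 ≅ Z^7, C_1 ≅ Z^9.

The boundary map ∂_1: C_1 → C_0 is given by ∂[p,q] = [q] − [p]. For instance
  ∂AE = E − A.
This gives a 7×9 integer matrix of rank 6; reducing to Smith normal form yields diagonal entries (1,1,1,1,1,1).

From H_k ≅ ker(∂_k) / im(∂_{k+1}) we obtain:

  H_0: rank C_0 − rank ∂_1 = 7 − 6 = 1, and the invariant factors of ∂_1 are all 1, so H_0 = Z.
  H_1: rank ker ∂_1 − rank ∂_2 = (9 − 6) − 0 = 3, and there is no ∂_2, so H_1 = Z^3.

(K is a triangulation of a wedge of 3 circles.)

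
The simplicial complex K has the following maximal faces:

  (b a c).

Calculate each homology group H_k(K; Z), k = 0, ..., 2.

H_0 = Z,  H_1 = 0,  H_2 = 0.

Fix the vertex order a < b < c and write every simplex with vertices in increasing order. Then dim K = 2 and the simplices of K are:

  0-simplices (3): a, b, c
  1-simplices (3): ab, ac, bc
  2-simplices (1): abc

giving chain groups C_0 ≅ Z^3, C_1 ≅ Z^3, C_2 ≅ Z^1.

Boundary ∂_1: C_1 → C_0 sends each edge [p,q] (with p < q) to q − p. For instance
  ∂bc = c − b.
The 3×3 boundary matrix has rank 2 and Smith normal form diag(1,1).

Boundary ∂_2: C_2 → C_1 acts by ∂[p,q,r] = [q,r] − [p,r] + [p,q]. For instance
  ∂abc = bc − ac + ab.
As a 3×1 matrix over Z this has rank 1, with invariant factors (1).

From H_k ≅ ker(∂_k) / im(∂_{k+1}) we obtain:

  H_0: rank C_0 − rank ∂_1 = 3 − 2 = 1, and the invariant factors of ∂_1 are all 1, so H_0 ≅ Z.
  H_1: rank ker ∂_1 − rank ∂_2 = (3 − 2) − 1 = 0, and the invariant factors of ∂_2 are all 1, so H_1 ≅ 0.
  H_2: rank ker ∂_2 − rank ∂_3 = (1 − 1) − 0 = 0, and there is no ∂_3, so H_2 ≅ 0.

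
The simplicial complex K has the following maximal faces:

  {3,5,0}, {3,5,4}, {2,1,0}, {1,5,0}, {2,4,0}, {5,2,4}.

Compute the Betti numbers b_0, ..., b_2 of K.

b_0 = 1, b_1 = 1, b_2 = 0.

We work with the vertex ordering 0 < 1 < 2 < 3 < 4 < 5. The simplices of K, each written with vertices in increasing order, are:

  0-simplices (6): [0], [1], [2], [3], [4], [5]
  1-simplices (12): [0,1], [0,2], [0,3], [0,4], [0,5], [1,2], [1,5], [2,4], [2,5], [3,4], [3,5], [4,5]
  2-simplices (6): [0,1,2], [0,1,5], [0,2,4], [0,3,5], [2,4,5], [3,4,5]

giving chain groups C_0 ≅ Z^6, C_1 ≅ Z^12, C_2 ≅ Z^6.

The boundary map ∂_1: C_1 → C_0 sends each edge [p,q] (with p < q) to q − p.
The resulting 6×12 matrix has rank 5, and its Smith normal form has invariant factors (1,1,1,1,1).

∂_2: C_2 → C_1 sends each 2-simplex [p,q,r] to [q,r] − [p,r] + [p,q]. For instance
  ∂[3,4,5] = [4,5] − [3,5] + [3,4],
  ∂[0,1,5] = [1,5] − [0,5] + [0,1].
As a 12×6 matrix over Z this has rank 6, with invariant factors (1,1,1,1,1,1).

Now H_k = ker ∂_k / im ∂_{k+1}, so:

  H_0: rank C_0 − rank ∂_1 = 6 − 5 = 1, and the invariant factors of ∂_1 are all 1, so H_0 = Z.
  H_1: rank ker ∂_1 − rank ∂_2 = (12 − 5) − 6 = 1, and the invariant factors of ∂_2 are all 1, so H_1 = Z.
  H_2: rank ker ∂_2 − rank ∂_3 = (6 − 6) − 0 = 0, and there is no ∂_3, so H_2 = 0.

As a check, the Euler characteristic is 6 − 12 + 6 = 0, which agrees with 1 − 1 + 0 = 0.
(K is a triangulation of the cylinder S^1 x I.)

Hence the Betti numbers are b_0 = 1, b_1 = 1, b_2 = 0.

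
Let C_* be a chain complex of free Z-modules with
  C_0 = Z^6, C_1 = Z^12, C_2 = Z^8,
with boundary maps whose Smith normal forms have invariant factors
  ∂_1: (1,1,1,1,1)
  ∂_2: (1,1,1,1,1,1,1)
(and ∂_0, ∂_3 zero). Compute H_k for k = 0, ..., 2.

H_0: b_0 = 6 − 0 − 5 = 1; torsion from ∂_1 factors > 1: none. So H_0 = Z.
H_1: b_1 = 12 − 5 − 7 = 0; torsion from ∂_2 factors > 1: none. So H_1 = 0.
H_2: b_2 = 8 − 7 − 0 = 1; torsion from ∂_3 factors > 1: none. So H_2 = Z.

H_0 = Z,  H_1 = 0,  H_2 = Z.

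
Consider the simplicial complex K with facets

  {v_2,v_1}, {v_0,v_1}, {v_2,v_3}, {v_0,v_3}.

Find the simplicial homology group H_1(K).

Fix the vertex order v_0 < v_1 < v_2 < v_3 and write every simplex with vertices in increasing order. Then dim K = 1 and the simplices of K are:

  0-simplices (4): [v_0], [v_1], [v_2], [v_3]
  1-simplices (4): [v_0,v_1], [v_0,v_3], [v_1,v_2], [v_2,v_3]

giving chain groups C_0 ≅ Z^4, C_1 ≅ Z^4.

Boundary ∂_1: C_1 → C_0 is given by ∂[p,q] = [q] − [p]. For instance
  ∂[v_0,v_1] = [v_1] − [v_0].
As a 4×4 matrix over Z this has rank 3, with invariant factors (1,1,1).

Computing H_k = (kernel of ∂_k) / (image of ∂_{k+1}):

  H_1: rank ker ∂_1 − rank ∂_2 = (4 − 3) − 0 = 1, and there is no ∂_2, so H_1 = Z.

H_1 = Z.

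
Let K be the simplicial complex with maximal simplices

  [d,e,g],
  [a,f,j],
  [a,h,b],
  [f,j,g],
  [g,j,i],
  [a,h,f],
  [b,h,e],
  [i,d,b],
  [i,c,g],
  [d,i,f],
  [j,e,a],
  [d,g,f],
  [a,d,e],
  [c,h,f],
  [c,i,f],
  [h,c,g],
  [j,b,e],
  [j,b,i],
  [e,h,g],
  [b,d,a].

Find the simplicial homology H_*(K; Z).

H_0 ≅ Z,  H_1 ≅ Z ⊕ Z/2,  H_2 = 0.

Order the vertices as a < b < c < d < e < f < g < h < i < j. Listing each simplex with vertices in this order, K has dimension 2 with simplices:

  0-simplices (10): a, b, c, d, e, f, g, h, i, j
  1-simplices (30): ab, ad, ae, af, ah, aj, bd, be, bh, bi, bj, cf, cg, ch, ci, de, df, dg, di, eg, eh, ej, fg, fh, fi, fj, gh, gi, gj, ij
  2-simplices (20): abd, abh, ade, aej, afh, afj, bdi, beh, bej, bij, cfh, cfi, cgh, cgi, deg, dfg, dfi, egh, fgj, gij

so the chain groups are C_0 ≅ Z^10, C_1 ≅ Z^30, C_2 ≅ Z^20.

Boundary ∂_1: C_1 → C_0 maps an edge to its endpoints' difference, ∂[p,q] = q − p. For instance
  ∂ab = b − a.
As a 10×30 matrix over Z this has rank 9, with invariant factors (1,1,1,1,1,1,1,1,1).

∂_2: C_2 → C_1 sends each 2-simplex [p,q,r] to [q,r] − [p,r] + [p,q]. For instance
  ∂afj = fj − aj + af,
  ∂bij = ij − bj + bi.
The resulting 30×20 matrix has rank 20, and its Smith normal form has invariant factors (1,1,1,1,1,1,1,1,1,1,1,1,1,1,1,1,1,1,1,2).

From H_k ≅ ker(∂_k) / im(∂_{k+1}) we obtain:

  H_0: rank C_0 − rank ∂_1 = 10 − 9 = 1, and the invariant factors of ∂_1 are all 1, so H_0 ≅ Z.
  H_1: rank ker ∂_1 − rank ∂_2 = (30 − 9) − 20 = 1, and ∂_2 has invariant factor 2 > 1, so H_1 ≅ Z ⊕ Z/2.
  H_2: rank ker ∂_2 − rank ∂_3 = (20 − 20) − 0 = 0, and there is no ∂_3, so H_2 ≅ 0.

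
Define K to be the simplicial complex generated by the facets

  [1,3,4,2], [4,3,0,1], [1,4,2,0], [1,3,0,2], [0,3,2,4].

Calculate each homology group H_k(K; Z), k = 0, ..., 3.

K has 5 vertices, 10 edges, 10 triangles, 5 3-simplices.
rank ∂_0 = 0, rank ∂_1 = 4 ⇒ b_0 = 5 − 0 − 4 = 1; all invariant factors of ∂_1 are 1 so no torsion. So H_0 = Z.
rank ∂_1 = 4, rank ∂_2 = 6 ⇒ b_1 = 10 − 4 − 6 = 0; all invariant factors of ∂_2 are 1 so no torsion. So H_1 = 0.
rank ∂_2 = 6, rank ∂_3 = 4 ⇒ b_2 = 10 − 6 − 4 = 0; all invariant factors of ∂_3 are 1 so no torsion. So H_2 = 0.
rank ∂_3 = 4, rank ∂_4 = 0 ⇒ b_3 = 5 − 4 − 0 = 1. So H_3 = Z.

H_0 = Z,  H_1 = 0,  H_2 = 0,  H_3 = Z.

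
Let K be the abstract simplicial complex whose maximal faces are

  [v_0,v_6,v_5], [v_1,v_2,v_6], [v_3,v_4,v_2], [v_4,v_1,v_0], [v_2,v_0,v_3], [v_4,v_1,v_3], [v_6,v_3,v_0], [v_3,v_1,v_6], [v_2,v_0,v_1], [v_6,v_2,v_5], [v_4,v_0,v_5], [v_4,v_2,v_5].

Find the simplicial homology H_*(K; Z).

H_0 ≅ Z,  H_1 ≅ Z/2Z,  H_2 = 0.

We work with the vertex ordering v_0 < v_1 < v_2 < v_3 < v_4 < v_5 < v_6. The simplices of K, each written with vertices in increasing order, are:

  0-simplices (7): [v_0], [v_1], [v_2], [v_3], [v_4], [v_5], [v_6]
  1-simplices (18): (18 of them)
  2-simplices (12): (12 of them)

so the chain groups are C_0 ≅ Z^7, C_1 ≅ Z^18, C_2 ≅ Z^12.

∂_1: C_1 → C_0 sends each edge [p,q] (with p < q) to q − p. For instance
  ∂[v_1,v_2] = [v_2] − [v_1].
The resulting 7×18 matrix has rank 6, and its Smith normal form has invariant factors (1,1,1,1,1,1).

∂_2: C_2 → C_1 sends each 2-simplex [p,q,r] to [q,r] − [p,r] + [p,q]. For instance
  ∂[v_0,v_3,v_6] = [v_3,v_6] − [v_0,v_6] + [v_0,v_3],
  ∂[v_0,v_1,v_4] = [v_1,v_4] − [v_0,v_4] + [v_0,v_1].
As a 18×12 matrix over Z this has rank 12, with invariant factors (1,1,1,1,1,1,1,1,1,1,1,2).

Now H_k = ker ∂_k / im ∂_{k+1}, so:

  H_0: rank C_0 − rank ∂_1 = 7 − 6 = 1, and the invariant factors of ∂_1 are all 1, so H_0 ≅ Z.
  H_1: rank ker ∂_1 − rank ∂_2 = (18 − 6) − 12 = 0, and ∂_2 has invariant factor 2 > 1, so H_1 ≅ Z/2Z.
  H_2: rank ker ∂_2 − rank ∂_3 = (12 − 12) − 0 = 0, and there is no ∂_3, so H_2 ≅ 0.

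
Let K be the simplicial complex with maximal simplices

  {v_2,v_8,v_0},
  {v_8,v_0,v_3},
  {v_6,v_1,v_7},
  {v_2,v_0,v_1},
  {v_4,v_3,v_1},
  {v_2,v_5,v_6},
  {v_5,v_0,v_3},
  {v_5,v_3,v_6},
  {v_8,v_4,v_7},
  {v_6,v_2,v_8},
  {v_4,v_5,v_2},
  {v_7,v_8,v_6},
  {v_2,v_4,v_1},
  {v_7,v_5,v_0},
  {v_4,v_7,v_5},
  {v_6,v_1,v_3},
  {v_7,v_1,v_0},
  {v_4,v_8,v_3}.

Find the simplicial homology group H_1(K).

Take the total order v_0 < v_1 < v_2 < v_3 < v_4 < v_5 < v_6 < v_7 < v_8 on the vertex set. Then K (dimension 2) consists of the simplices:

  0-simplices (9): [v_0], [v_1], [v_2], [v_3], [v_4], [v_5], [v_6], [v_7], [v_8]
  1-simplices (27): (27 of them)
  2-simplices (18): (18 of them)

giving chain groups C_0 ≅ Z^9, C_1 ≅ Z^27, C_2 ≅ Z^18.

The boundary map ∂_1: C_1 → C_0 sends each edge [p,q] (with p < q) to q − p. For instance
  ∂[v_0,v_1] = [v_1] − [v_0].
As a 9×27 matrix over Z this has rank 8, with invariant factors (1,1,1,1,1,1,1,1).

∂_2: C_2 → C_1 maps a triangle to the signed sum of its edges. For instance
  ∂[v_0,v_2,v_8] = [v_2,v_8] − [v_0,v_8] + [v_0,v_2],
  ∂[v_1,v_2,v_4] = [v_2,v_4] − [v_1,v_4] + [v_1,v_2].
This gives a 27×18 integer matrix of rank 17; reducing to Smith normal form yields diagonal entries (1,1,1,1,1,1,1,1,1,1,1,1,1,1,1,1,1).

From H_k ≅ ker(∂_k) / im(∂_{k+1}) we obtain:

  H_1: rank ker ∂_1 − rank ∂_2 = (27 − 8) − 17 = 2, and the invariant factors of ∂_2 are all 1, so H_1 ≅ Z^2.

(K is a triangulation of the torus T^2.)

H_1 = Z^2.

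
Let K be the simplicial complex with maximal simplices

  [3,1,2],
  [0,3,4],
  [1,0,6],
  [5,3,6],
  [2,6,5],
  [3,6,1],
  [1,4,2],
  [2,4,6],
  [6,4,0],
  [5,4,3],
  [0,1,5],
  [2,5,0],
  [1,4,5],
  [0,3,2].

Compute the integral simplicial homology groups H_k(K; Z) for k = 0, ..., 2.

H_0 = Z,  H_1 = Z^2,  H_2 = Z.

Fix the vertex order 0 < 1 < 2 < 3 < 4 < 5 < 6 and write every simplex with vertices in increasing order. Then dim K = 2 and the simplices of K are:

  0-simplices (7): [0], [1], [2], [3], [4], [5], [6]
  1-simplices (21): [0,1], [0,2], [0,3], [0,4], [0,5], [0,6], [1,2], [1,3], [1,4], [1,5], [1,6], [2,3], [2,4], [2,5], [2,6], [3,4], [3,5], [3,6], [4,5], [4,6], [5,6]
  2-simplices (14): [0,1,5], [0,1,6], [0,2,3], [0,2,5], [0,3,4], [0,4,6], [1,2,3], [1,2,4], [1,3,6], [1,4,5], [2,4,6], [2,5,6], [3,4,5], [3,5,6]

giving chain groups C_0 ≅ Z^7, C_1 ≅ Z^21, C_2 ≅ Z^14.

∂_1: C_1 → C_0 is given by ∂[p,q] = [q] − [p].
This gives a 7×21 integer matrix of rank 6; reducing to Smith normal form yields diagonal entries (1,1,1,1,1,1).

∂_2: C_2 → C_1 acts by ∂[p,q,r] = [q,r] − [p,r] + [p,q]. For instance
  ∂[1,2,4] = [2,4] − [1,4] + [1,2],
  ∂[0,4,6] = [4,6] − [0,6] + [0,4].
This gives a 21×14 integer matrix of rank 13; reducing to Smith normal form yields diagonal entries (1,1,1,1,1,1,1,1,1,1,1,1,1).

From H_k ≅ ker(∂_k) / im(∂_{k+1}) we obtain:

  H_0: rank C_0 − rank ∂_1 = 7 − 6 = 1, and the invariant factors of ∂_1 are all 1, so H_0 ≅ Z.
  H_1: rank ker ∂_1 − rank ∂_2 = (21 − 6) − 13 = 2, and the invariant factors of ∂_2 are all 1, so H_1 ≅ Z^2.
  H_2: rank ker ∂_2 − rank ∂_3 = (14 − 13) − 0 = 1, and there is no ∂_3, so H_2 ≅ Z.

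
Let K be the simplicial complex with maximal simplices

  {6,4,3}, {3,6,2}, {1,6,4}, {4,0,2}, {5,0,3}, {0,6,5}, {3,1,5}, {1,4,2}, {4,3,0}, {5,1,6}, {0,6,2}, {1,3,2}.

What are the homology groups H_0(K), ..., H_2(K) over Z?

We work with the vertex ordering 0 < 1 < 2 < 3 < 4 < 5 < 6. The simplices of K, each written with vertices in increasing order, are:

  0-simplices (7): [0], [1], [2], [3], [4], [5], [6]
  1-simplices (18): [0,2], [0,3], [0,4], [0,5], [0,6], [1,2], [1,3], [1,4], [1,5], [1,6], [2,3], [2,4], [2,6], [3,4], [3,5], [3,6], [4,6], [5,6]
  2-simplices (12): [0,2,4], [0,2,6], [0,3,4], [0,3,5], [0,5,6], [1,2,3], [1,2,4], [1,3,5], [1,4,6], [1,5,6], [2,3,6], [3,4,6]

giving chain groups C_0 ≅ Z^7, C_1 ≅ Z^18, C_2 ≅ Z^12.

Boundary ∂_1: C_1 → C_0 maps an edge to its endpoints' difference, ∂[p,q] = q − p.
The resulting 7×18 matrix has rank 6, and its Smith normal form has invariant factors (1,1,1,1,1,1).

Boundary ∂_2: C_2 → C_1 sends each 2-simplex [p,q,r] to [q,r] − [p,r] + [p,q]. For instance
  ∂[2,3,6] = [3,6] − [2,6] + [2,3],
  ∂[1,5,6] = [5,6] − [1,6] + [1,5].
The resulting 18×12 matrix has rank 12, and its Smith normal form has invariant factors (1,1,1,1,1,1,1,1,1,1,1,2).

From H_k ≅ ker(∂_k) / im(∂_{k+1}) we obtain:

  H_0: rank C_0 − rank ∂_1 = 7 − 6 = 1, and the invariant factors of ∂_1 are all 1, so H_0 ≅ Z.
  H_1: rank ker ∂_1 − rank ∂_2 = (18 − 6) − 12 = 0, and ∂_2 has invariant factor 2 > 1, so H_1 ≅ Z/2.
  H_2: rank ker ∂_2 − rank ∂_3 = (12 − 12) − 0 = 0, and there is no ∂_3, so H_2 ≅ 0.

(K is a triangulation of the real projective plane RP^2.)

H_0 ≅ Z,  H_1 ≅ Z/2,  H_2 = 0.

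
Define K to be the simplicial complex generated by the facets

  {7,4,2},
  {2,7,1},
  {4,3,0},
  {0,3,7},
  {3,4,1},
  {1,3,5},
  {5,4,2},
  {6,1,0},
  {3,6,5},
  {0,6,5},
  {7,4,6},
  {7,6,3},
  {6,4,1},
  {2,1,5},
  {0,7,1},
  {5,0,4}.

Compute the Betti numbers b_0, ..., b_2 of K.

b_0 = 1, b_1 = 2, b_2 = 1.

We work with the vertex ordering 0 < 1 < 2 < 3 < 4 < 5 < 6 < 7. The simplices of K, each written with vertices in increasing order, are:

  0-simplices (8): [0], [1], [2], [3], [4], [5], [6], [7]
  1-simplices (24): (24 of them)
  2-simplices (16): [0,1,6], [0,1,7], [0,3,4], [0,3,7], [0,4,5], [0,5,6], [1,2,5], [1,2,7], [1,3,4], [1,3,5], [1,4,6], [2,4,5], [2,4,7], [3,5,6], [3,6,7], [4,6,7]

giving chain groups C_0 ≅ Z^8, C_1 ≅ Z^24, C_2 ≅ Z^16.

Boundary ∂_1: C_1 → C_0 is given by ∂[p,q] = [q] − [p]. For instance
  ∂[1,2] = [2] − [1].
The 8×24 boundary matrix has rank 7 and Smith normal form diag(1,1,1,1,1,1,1).

Boundary ∂_2: C_2 → C_1 acts by ∂[p,q,r] = [q,r] − [p,r] + [p,q]. For instance
  ∂[0,5,6] = [5,6] − [0,6] + [0,5],
  ∂[1,3,4] = [3,4] − [1,4] + [1,3].
As a 24×16 matrix over Z this has rank 15, with invariant factors (1,1,1,1,1,1,1,1,1,1,1,1,1,1,1).

Now H_k = ker ∂_k / im ∂_{k+1}, so:

  H_0: rank C_0 − rank ∂_1 = 8 − 7 = 1, and the invariant factors of ∂_1 are all 1, so H_0 ≅ Z.
  H_1: rank ker ∂_1 − rank ∂_2 = (24 − 7) − 15 = 2, and the invariant factors of ∂_2 are all 1, so H_1 ≅ Z^2.
  H_2: rank ker ∂_2 − rank ∂_3 = (16 − 15) − 0 = 1, and there is no ∂_3, so H_2 ≅ Z.

Hence the Betti numbers are b_0 = 1, b_1 = 2, b_2 = 1.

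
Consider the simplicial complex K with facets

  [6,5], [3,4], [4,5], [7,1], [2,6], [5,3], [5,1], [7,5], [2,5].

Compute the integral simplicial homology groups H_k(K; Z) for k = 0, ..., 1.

H_0 = Z,  H_1 = Z^3.

We work with the vertex ordering 1 < 2 < 3 < 4 < 5 < 6 < 7. The simplices of K, each written with vertices in increasing order, are:

  0-simplices (7): [1], [2], [3], [4], [5], [6], [7]
  1-simplices (9): [1,5], [1,7], [2,5], [2,6], [3,4], [3,5], [4,5], [5,6], [5,7]

so the chain groups are C_0 ≅ Z^7, C_1 ≅ Z^9.

The boundary map ∂_1: C_1 → C_0 is given by ∂[p,q] = [q] − [p].
The resulting 7×9 matrix has rank 6, and its Smith normal form has invariant factors (1,1,1,1,1,1).

From H_k ≅ ker(∂_k) / im(∂_{k+1}) we obtain:

  H_0: rank C_0 − rank ∂_1 = 7 − 6 = 1, and the invariant factors of ∂_1 are all 1, so H_0 ≅ Z.
  H_1: rank ker ∂_1 − rank ∂_2 = (9 − 6) − 0 = 3, and there is no ∂_2, so H_1 ≅ Z^3.

As a check, the Euler characteristic is 7 − 9 = -2, which agrees with 1 − 3 = -2.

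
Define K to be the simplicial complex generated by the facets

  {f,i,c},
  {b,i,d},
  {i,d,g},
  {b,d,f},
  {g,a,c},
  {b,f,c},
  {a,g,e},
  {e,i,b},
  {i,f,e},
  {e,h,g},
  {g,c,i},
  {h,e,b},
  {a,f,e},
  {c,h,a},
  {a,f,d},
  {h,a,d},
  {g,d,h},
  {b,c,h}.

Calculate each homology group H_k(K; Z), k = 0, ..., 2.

H_0 ≅ Z,  H_1 ≅ Z ⊕ Z_2,  H_2 = 0.

Take the total order a < b < c < d < e < f < g < h < i on the vertex set. Then K (dimension 2) consists of the simplices:

  0-simplices (9): a, b, c, d, e, f, g, h, i
  1-simplices (27): ac, ad, ae, af, ag, ah, bc, bd, be, bf, bh, bi, cf, cg, ch, ci, df, dg, dh, di, ef, eg, eh, ei, fi, gh, gi
  2-simplices (18): acg, ach, adf, adh, aef, aeg, bcf, bch, bdf, bdi, beh, bei, cfi, cgi, dgh, dgi, efi, egh

so the chain groups are C_0 ≅ Z^9, C_1 ≅ Z^27, C_2 ≅ Z^18.

The boundary map ∂_1: C_1 → C_0 maps an edge to its endpoints' difference, ∂[p,q] = q − p.
This gives a 9×27 integer matrix of rank 8; reducing to Smith normal form yields diagonal entries (1,1,1,1,1,1,1,1).

The boundary map ∂_2: C_2 → C_1 sends each 2-simplex [p,q,r] to [q,r] − [p,r] + [p,q]. For instance
  ∂bdf = df − bf + bd,
  ∂aef = ef − af + ae.
As a 27×18 matrix over Z this has rank 18, with invariant factors (1,1,1,1,1,1,1,1,1,1,1,1,1,1,1,1,1,2).

Reading off H_k = ker ∂_k / im ∂_{k+1}:

  H_0: rank C_0 − rank ∂_1 = 9 − 8 = 1, and the invariant factors of ∂_1 are all 1, so H_0 ≅ Z.
  H_1: rank ker ∂_1 − rank ∂_2 = (27 − 8) − 18 = 1, and ∂_2 has invariant factor 2 > 1, so H_1 ≅ Z ⊕ Z_2.
  H_2: rank ker ∂_2 − rank ∂_3 = (18 − 18) − 0 = 0, and there is no ∂_3, so H_2 ≅ 0.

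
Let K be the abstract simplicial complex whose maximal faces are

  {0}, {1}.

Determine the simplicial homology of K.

Order the vertices as 0 < 1. Listing each simplex with vertices in this order, K has dimension 0 with simplices:

  0-simplices (2): [0], [1]

Hence C_0 ≅ Z^2.

Now H_k = ker ∂_k / im ∂_{k+1}, so:

  H_0: rank C_0 − rank ∂_1 = 2 − 0 = 2, and there is no ∂_1, so H_0 ≅ Z^2.

(K is a triangulation of a set of 2 points.)

H_0 = Z^2.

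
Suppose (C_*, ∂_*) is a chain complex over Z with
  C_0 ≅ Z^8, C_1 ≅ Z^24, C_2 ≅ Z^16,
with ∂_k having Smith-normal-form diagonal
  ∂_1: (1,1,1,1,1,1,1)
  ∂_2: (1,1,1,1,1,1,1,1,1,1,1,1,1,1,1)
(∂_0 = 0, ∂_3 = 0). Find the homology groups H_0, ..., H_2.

H_0 = Z,  H_1 = Z^2,  H_2 = Z.

H_0: b_0 = 8 − 0 − 7 = 1; torsion from ∂_1 factors > 1: none. So H_0 = Z.
H_1: b_1 = 24 − 7 − 15 = 2; torsion from ∂_2 factors > 1: none. So H_1 = Z^2.
H_2: b_2 = 16 − 15 − 0 = 1; torsion from ∂_3 factors > 1: none. So H_2 = Z.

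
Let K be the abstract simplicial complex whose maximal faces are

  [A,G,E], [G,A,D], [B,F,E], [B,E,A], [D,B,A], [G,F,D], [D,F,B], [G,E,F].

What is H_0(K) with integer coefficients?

Order the vertices as A < B < D < E < F < G. Listing each simplex with vertices in this order, K has dimension 2 with simplices:

  0-simplices (6): A, B, D, E, F, G
  1-simplices (12): AB, AD, AE, AG, BD, BE, BF, DF, DG, EF, EG, FG
  2-simplices (8): ABD, ABE, ADG, AEG, BDF, BEF, DFG, EFG

so the chain groups are C_0 ≅ Z^6, C_1 ≅ Z^12, C_2 ≅ Z^8.

The boundary map ∂_1: C_1 → C_0 is given by ∂[p,q] = [q] − [p].
This gives a 6×12 integer matrix of rank 5; reducing to Smith normal form yields diagonal entries (1,1,1,1,1).

∂_2: C_2 → C_1 acts by ∂[p,q,r] = [q,r] − [p,r] + [p,q]. For instance
  ∂BEF = EF − BF + BE,
  ∂DFG = FG − DG + DF.
The 12×8 boundary matrix has rank 7 and Smith normal form diag(1,1,1,1,1,1,1).

Reading off H_k = ker ∂_k / im ∂_{k+1}:

  H_0: rank C_0 − rank ∂_1 = 6 − 5 = 1, and the invariant factors of ∂_1 are all 1, so H_0 = Z.

H_0 ≅ Z.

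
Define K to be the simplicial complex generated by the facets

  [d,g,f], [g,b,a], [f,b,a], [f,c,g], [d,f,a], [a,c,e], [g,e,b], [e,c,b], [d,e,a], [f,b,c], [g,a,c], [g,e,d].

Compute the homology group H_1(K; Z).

H_1 ≅ Z/2.

Take the total order a < b < c < d < e < f < g on the vertex set. Then K (dimension 2) consists of the simplices:

  0-simplices (7): a, b, c, d, e, f, g
  1-simplices (18): ab, ac, ad, ae, af, ag, bc, be, bf, bg, ce, cf, cg, de, df, dg, eg, fg
  2-simplices (12): abf, abg, ace, acg, ade, adf, bce, bcf, beg, cfg, deg, dfg

giving chain groups C_0 ≅ Z^7, C_1 ≅ Z^18, C_2 ≅ Z^12.

Boundary ∂_1: C_1 → C_0 maps an edge to its endpoints' difference, ∂[p,q] = q − p.
The resulting 7×18 matrix has rank 6, and its Smith normal form has invariant factors (1,1,1,1,1,1).

∂_2: C_2 → C_1 acts by ∂[p,q,r] = [q,r] − [p,r] + [p,q]. For instance
  ∂ace = ce − ae + ac,
  ∂abf = bf − af + ab.
This gives a 18×12 integer matrix of rank 12; reducing to Smith normal form yields diagonal entries (1,1,1,1,1,1,1,1,1,1,1,2).

Reading off H_k = ker ∂_k / im ∂_{k+1}:

  H_1: rank ker ∂_1 − rank ∂_2 = (18 − 6) − 12 = 0, and ∂_2 has invariant factor 2 > 1, so H_1 = Z/2.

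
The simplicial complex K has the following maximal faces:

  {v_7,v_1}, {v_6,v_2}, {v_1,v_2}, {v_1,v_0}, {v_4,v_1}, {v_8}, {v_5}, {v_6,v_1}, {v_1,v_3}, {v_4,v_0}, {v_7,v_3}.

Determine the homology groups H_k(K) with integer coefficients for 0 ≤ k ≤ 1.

H_0 ≅ Z^3,  H_1 ≅ Z^3.

K has 9 vertices, 9 edges.
rank ∂_0 = 0, rank ∂_1 = 6 ⇒ b_0 = 9 − 0 − 6 = 3; all invariant factors of ∂_1 are 1 so no torsion. So H_0 ≅ Z^3.
rank ∂_1 = 6, rank ∂_2 = 0 ⇒ b_1 = 9 − 6 − 0 = 3. So H_1 ≅ Z^3.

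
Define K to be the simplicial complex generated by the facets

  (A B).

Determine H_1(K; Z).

H_1 ≅ 0.

Fix the vertex order A < B and write every simplex with vertices in increasing order. Then dim K = 1 and the simplices of K are:

  0-simplices (2): A, B
  1-simplices (1): AB

giving chain groups C_0 ≅ Z^2, C_1 ≅ Z^1.

Boundary ∂_1: C_1 → C_0 is given by ∂[p,q] = [q] − [p]. For instance
  ∂AB = B − A.
The resulting 2×1 matrix has rank 1, and its Smith normal form has invariant factors (1).

Computing H_k = (kernel of ∂_k) / (image of ∂_{k+1}):

  H_1: rank ker ∂_1 − rank ∂_2 = (1 − 1) − 0 = 0, and there is no ∂_2, so H_1 ≅ 0.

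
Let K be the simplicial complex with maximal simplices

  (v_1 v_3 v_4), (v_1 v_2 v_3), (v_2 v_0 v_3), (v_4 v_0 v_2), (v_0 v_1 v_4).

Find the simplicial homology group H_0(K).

Order the vertices as v_0 < v_1 < v_2 < v_3 < v_4. Listing each simplex with vertices in this order, K has dimension 2 with simplices:

  0-simplices (5): [v_0], [v_1], [v_2], [v_3], [v_4]
  1-simplices (10): [v_0,v_1], [v_0,v_2], [v_0,v_3], [v_0,v_4], [v_1,v_2], [v_1,v_3], [v_1,v_4], [v_2,v_3], [v_2,v_4], [v_3,v_4]
  2-simplices (5): [v_0,v_1,v_4], [v_0,v_2,v_3], [v_0,v_2,v_4], [v_1,v_2,v_3], [v_1,v_3,v_4]

so the chain groups are C_0 ≅ Z^5, C_1 ≅ Z^10, C_2 ≅ Z^5.

∂_1: C_1 → C_0 maps an edge to its endpoints' difference, ∂[p,q] = q − p. For instance
  ∂[v_1,v_3] = [v_3] − [v_1].
This gives a 5×10 integer matrix of rank 4; reducing to Smith normal form yields diagonal entries (1,1,1,1).

∂_2: C_2 → C_1 sends each 2-simplex [p,q,r] to [q,r] − [p,r] + [p,q]. For instance
  ∂[v_0,v_2,v_4] = [v_2,v_4] − [v_0,v_4] + [v_0,v_2],
  ∂[v_0,v_2,v_3] = [v_2,v_3] − [v_0,v_3] + [v_0,v_2].
The resulting 10×5 matrix has rank 5, and its Smith normal form has invariant factors (1,1,1,1,1).

From H_k ≅ ker(∂_k) / im(∂_{k+1}) we obtain:

  H_0: rank C_0 − rank ∂_1 = 5 − 4 = 1, and the invariant factors of ∂_1 are all 1, so H_0 = Z.

(K is a triangulation of the Möbius band.)

H_0 = Z.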